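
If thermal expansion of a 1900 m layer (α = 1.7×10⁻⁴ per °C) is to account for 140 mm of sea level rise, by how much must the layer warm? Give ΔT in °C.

ΔT = Δh/(αH) = 0.14 / (1.7×10⁻⁴ × 1900) ≈ 0.4334 °C

0.43 °C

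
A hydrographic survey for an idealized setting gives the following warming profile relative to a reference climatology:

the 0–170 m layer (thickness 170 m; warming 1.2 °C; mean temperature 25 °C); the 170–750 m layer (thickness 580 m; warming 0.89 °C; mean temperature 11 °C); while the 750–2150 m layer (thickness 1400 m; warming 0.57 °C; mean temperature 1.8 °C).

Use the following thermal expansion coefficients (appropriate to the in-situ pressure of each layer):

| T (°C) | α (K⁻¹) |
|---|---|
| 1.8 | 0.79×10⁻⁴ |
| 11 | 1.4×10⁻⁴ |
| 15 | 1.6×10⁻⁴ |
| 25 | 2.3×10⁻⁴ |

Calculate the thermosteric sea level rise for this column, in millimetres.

Δh = 182 mm

Layer 1 at 25 °C → α = 2.3×10⁻⁴ K⁻¹
Layer 2 at 11 °C → α = 1.4×10⁻⁴ K⁻¹
Layer 3 at 1.8 °C → α = 0.79×10⁻⁴ K⁻¹
Layer 1: 2.3×10⁻⁴ × 170 × 1.2 = 0.04692 m
0.89 × 580 × 1.4×10⁻⁴ = 0.072268 m
0.79×10⁻⁴ × 0.57 × 1400 = 0.063042 m
Δh = 0.04692 + 0.072268 + 0.063042 = 0.18223 m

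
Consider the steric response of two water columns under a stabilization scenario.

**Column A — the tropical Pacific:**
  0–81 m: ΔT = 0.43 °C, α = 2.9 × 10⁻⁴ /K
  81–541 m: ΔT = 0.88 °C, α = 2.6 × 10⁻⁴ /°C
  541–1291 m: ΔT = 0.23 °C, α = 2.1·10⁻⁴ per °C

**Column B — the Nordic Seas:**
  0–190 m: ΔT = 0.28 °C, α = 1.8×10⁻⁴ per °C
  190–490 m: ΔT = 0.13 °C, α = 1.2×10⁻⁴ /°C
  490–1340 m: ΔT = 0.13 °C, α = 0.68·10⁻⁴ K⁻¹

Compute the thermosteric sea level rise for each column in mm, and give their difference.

A 0.43 × 2.9×10⁻⁴ × 81 = 0.0101007 m
A 2.6×10⁻⁴ × 460 × 0.88 = 0.105248 m
A Layer 3: 2.1×10⁻⁴ × 0.23 × 750 = 0.036225 m
A total: 0.1515737 m
B 0–190 m: 0.28 × 1.8×10⁻⁴ × 190 = 0.009576 m
B Layer 2: 1.2×10⁻⁴ × 300 × 0.13 = 0.00468 m
B 0.68×10⁻⁴ × 0.13 × 850 = 0.007514 m
B total: 0.02177 m
Difference: 0.1515737 − 0.02177 = 0.1298037 m

Δh_A ≈ 152 mm, Δh_B ≈ 21.8 mm; difference ≈ 130 mm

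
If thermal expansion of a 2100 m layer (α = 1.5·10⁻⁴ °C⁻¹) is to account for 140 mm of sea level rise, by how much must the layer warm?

ΔT = Δh/(αH) = 0.14 / (1.5×10⁻⁴ × 2100) ≈ 0.4444 °C

about 0.444 °C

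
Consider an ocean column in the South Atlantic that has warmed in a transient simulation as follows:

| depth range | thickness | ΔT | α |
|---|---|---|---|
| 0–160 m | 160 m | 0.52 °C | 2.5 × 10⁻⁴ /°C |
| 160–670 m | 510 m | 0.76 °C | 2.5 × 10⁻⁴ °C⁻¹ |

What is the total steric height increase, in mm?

2.5×10⁻⁴ × 160 × 0.52 = 0.02080 m
160–670 m: 0.76 × 510 × 2.5×10⁻⁴ = 0.09690 m
Δh = 0.02080 + 0.09690 = 0.11770 m

about 120 mm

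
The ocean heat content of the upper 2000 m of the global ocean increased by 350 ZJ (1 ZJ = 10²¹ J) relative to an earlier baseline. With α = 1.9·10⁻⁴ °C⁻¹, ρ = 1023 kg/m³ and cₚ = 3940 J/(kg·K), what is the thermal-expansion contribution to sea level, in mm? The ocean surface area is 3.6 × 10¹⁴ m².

Per unit area: Q = 350×10²¹ / (3.6×10¹⁴) ≈ 9.722×10⁸ J/m²
Δh = αQ/(ρcₚ) = 1.9×10⁻⁴ × 9.722×10⁸ / (1023 × 3940) ≈ 0.045829 m

45.8 mm of thermosteric rise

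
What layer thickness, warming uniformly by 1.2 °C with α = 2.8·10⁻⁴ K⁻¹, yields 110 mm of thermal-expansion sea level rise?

H ≈ 327 m

H = Δh/(αΔT) = 0.11 / (2.8×10⁻⁴ × 1.2) ≈ 327.4 m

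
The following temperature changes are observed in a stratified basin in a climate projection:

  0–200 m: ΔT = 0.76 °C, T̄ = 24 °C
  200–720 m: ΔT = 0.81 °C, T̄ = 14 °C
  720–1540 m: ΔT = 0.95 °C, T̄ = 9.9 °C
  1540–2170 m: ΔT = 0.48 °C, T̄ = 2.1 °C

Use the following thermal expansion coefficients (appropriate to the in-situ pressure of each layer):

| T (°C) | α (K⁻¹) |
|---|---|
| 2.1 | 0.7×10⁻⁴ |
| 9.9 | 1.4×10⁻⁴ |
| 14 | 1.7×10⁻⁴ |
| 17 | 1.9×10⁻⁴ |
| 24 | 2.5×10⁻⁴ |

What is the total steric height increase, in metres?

about 0.240 m

Layer 1 at 24 °C → α = 2.5×10⁻⁴ K⁻¹
Layer 2 at 14 °C → α = 1.7×10⁻⁴ K⁻¹
Layer 3 at 9.9 °C → α = 1.4×10⁻⁴ K⁻¹
Layer 4 at 2.1 °C → α = 0.7×10⁻⁴ K⁻¹
0.76 × 200 × 2.5×10⁻⁴ = 0.03800 m
200–720 m: 1.7×10⁻⁴ × 0.81 × 520 = 0.071604 m
1.4×10⁻⁴ × 0.95 × 820 = 0.10906 m
0.7×10⁻⁴ × 630 × 0.48 = 0.021168 m
Δh = 0.03800 + 0.071604 + 0.10906 + 0.021168 = 0.239832 m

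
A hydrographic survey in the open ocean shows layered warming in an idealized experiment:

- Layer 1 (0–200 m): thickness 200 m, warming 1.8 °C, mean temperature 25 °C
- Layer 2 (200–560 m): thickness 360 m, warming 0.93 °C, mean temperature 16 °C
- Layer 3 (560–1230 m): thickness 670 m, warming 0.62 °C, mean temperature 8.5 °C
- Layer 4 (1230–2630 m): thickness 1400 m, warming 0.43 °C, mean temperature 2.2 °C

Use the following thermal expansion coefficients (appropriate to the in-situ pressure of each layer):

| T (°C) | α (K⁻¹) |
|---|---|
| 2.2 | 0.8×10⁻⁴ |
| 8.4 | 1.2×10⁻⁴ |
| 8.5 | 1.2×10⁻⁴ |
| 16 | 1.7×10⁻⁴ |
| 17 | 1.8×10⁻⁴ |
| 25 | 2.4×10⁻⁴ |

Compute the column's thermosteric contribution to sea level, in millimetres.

240 mm

Layer 1 at 25 °C → α = 2.4×10⁻⁴ K⁻¹
Layer 2 at 16 °C → α = 1.7×10⁻⁴ K⁻¹
Layer 3 at 8.5 °C → α = 1.2×10⁻⁴ K⁻¹
Layer 4 at 2.2 °C → α = 0.8×10⁻⁴ K⁻¹
Layer 1: 2.4×10⁻⁴ × 200 × 1.8 = 0.08640 m
200–560 m: 0.93 × 360 × 1.7×10⁻⁴ = 0.056916 m
560–1230 m: 0.62 × 1.2×10⁻⁴ × 670 = 0.049848 m
Layer 4: 0.43 × 1400 × 0.8×10⁻⁴ = 0.04816 m
Δh = 0.08640 + 0.056916 + 0.049848 + 0.04816 = 0.241324 m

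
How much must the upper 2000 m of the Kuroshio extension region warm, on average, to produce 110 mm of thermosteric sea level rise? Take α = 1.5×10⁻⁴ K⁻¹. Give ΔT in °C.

ΔT = Δh/(αH) = 0.11 / (1.5×10⁻⁴ × 2000) ≈ 0.3667 °C

about 0.37 °C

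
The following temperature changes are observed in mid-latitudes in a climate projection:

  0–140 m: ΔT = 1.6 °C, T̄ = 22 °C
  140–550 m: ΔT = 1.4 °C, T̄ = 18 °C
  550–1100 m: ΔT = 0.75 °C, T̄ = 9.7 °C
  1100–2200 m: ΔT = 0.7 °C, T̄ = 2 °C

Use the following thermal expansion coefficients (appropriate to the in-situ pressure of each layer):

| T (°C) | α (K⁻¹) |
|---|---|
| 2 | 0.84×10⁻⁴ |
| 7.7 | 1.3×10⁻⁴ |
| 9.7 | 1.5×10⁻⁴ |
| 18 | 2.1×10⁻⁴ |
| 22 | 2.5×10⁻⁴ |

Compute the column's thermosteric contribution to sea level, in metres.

Layer 1 at 22 °C → α = 2.5×10⁻⁴ K⁻¹
Layer 2 at 18 °C → α = 2.1×10⁻⁴ K⁻¹
Layer 3 at 9.7 °C → α = 1.5×10⁻⁴ K⁻¹
Layer 4 at 2 °C → α = 0.84×10⁻⁴ K⁻¹
Layer 1: 1.6 × 140 × 2.5×10⁻⁴ = 0.05600 m
1.4 × 2.1×10⁻⁴ × 410 = 0.12054 m
1.5×10⁻⁴ × 550 × 0.75 = 0.061875 m
1100–2200 m: 0.84×10⁻⁴ × 0.7 × 1100 = 0.06468 m
Δh = 0.05600 + 0.12054 + 0.061875 + 0.06468 = 0.303095 m ≈ 0.30 m

about 0.30 m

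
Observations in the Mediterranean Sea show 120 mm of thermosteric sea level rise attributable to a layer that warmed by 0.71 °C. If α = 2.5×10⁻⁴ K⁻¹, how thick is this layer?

about 680 m

H = Δh/(αΔT) = 0.12 / (2.5×10⁻⁴ × 0.71) ≈ 676.1 m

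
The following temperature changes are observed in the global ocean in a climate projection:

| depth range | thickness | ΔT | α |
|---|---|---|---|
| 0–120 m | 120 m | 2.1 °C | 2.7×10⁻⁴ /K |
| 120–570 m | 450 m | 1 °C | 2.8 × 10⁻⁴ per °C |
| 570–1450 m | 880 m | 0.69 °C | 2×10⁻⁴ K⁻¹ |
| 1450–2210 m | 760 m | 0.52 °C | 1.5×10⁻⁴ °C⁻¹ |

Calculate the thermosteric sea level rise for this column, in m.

Layer 1: 2.1 × 120 × 2.7×10⁻⁴ = 0.06804 m
Layer 2: 2.8×10⁻⁴ × 1 × 450 = 0.12600 m
570–1450 m: 880 × 0.69 × 2×10⁻⁴ = 0.12144 m
Layer 4: 1.5×10⁻⁴ × 760 × 0.52 = 0.05928 m
Δh = 0.06804 + 0.12600 + 0.12144 + 0.05928 = 0.37476 m ≈ 0.37 m

about 0.37 m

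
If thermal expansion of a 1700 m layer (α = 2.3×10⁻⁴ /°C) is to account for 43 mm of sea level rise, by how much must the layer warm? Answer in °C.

ΔT = Δh/(αH) = 0.043 / (2.3×10⁻⁴ × 1700) ≈ 0.1100 °C

0.110 °C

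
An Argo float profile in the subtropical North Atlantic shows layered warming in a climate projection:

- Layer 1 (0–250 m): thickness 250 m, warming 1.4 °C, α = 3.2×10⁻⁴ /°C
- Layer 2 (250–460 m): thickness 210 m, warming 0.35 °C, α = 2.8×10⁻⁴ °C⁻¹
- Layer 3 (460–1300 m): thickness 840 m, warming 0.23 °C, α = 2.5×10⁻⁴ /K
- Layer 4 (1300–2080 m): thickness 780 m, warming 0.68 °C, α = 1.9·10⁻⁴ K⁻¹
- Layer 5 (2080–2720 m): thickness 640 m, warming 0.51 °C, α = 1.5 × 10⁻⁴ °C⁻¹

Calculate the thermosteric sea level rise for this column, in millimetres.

Δh ≈ 330 mm

Layer 1: 1.4 × 3.2×10⁻⁴ × 250 = 0.11200 m
Layer 2: 2.8×10⁻⁴ × 0.35 × 210 = 0.02058 m
Layer 3: 0.23 × 2.5×10⁻⁴ × 840 = 0.04830 m
0.68 × 780 × 1.9×10⁻⁴ = 0.100776 m
2080–2720 m: 1.5×10⁻⁴ × 640 × 0.51 = 0.04896 m
Δh = 0.11200 + 0.02058 + 0.04830 + 0.100776 + 0.04896 = 0.330616 m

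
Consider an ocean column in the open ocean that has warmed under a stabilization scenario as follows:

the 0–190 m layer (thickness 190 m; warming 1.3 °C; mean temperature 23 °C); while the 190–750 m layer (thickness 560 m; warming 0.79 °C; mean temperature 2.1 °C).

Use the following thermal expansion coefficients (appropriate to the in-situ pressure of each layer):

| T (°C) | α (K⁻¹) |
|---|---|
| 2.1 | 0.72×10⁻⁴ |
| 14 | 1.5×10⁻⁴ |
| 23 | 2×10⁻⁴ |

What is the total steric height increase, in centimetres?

8.13 cm

Layer 1 at 23 °C → α = 2×10⁻⁴ K⁻¹
Layer 2 at 2.1 °C → α = 0.72×10⁻⁴ K⁻¹
0–190 m: 2×10⁻⁴ × 1.3 × 190 = 0.04940 m
Layer 2: 0.79 × 560 × 0.72×10⁻⁴ = 0.0318528 m
Δh = 0.04940 + 0.0318528 = 0.0812528 m ≈ 8.13 cm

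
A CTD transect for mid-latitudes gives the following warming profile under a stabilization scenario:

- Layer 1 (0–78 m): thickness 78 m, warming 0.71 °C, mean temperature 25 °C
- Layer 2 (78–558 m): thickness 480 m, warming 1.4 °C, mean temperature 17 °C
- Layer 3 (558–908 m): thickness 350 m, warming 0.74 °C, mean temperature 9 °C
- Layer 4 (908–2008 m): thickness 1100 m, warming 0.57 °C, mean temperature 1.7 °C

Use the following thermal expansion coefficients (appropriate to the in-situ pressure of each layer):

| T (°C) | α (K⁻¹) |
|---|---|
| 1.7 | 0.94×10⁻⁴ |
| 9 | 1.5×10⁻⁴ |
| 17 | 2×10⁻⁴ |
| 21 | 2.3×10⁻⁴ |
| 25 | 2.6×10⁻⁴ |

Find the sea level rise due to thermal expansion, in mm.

247 mm

Layer 1 at 25 °C → α = 2.6×10⁻⁴ K⁻¹
Layer 2 at 17 °C → α = 2×10⁻⁴ K⁻¹
Layer 3 at 9 °C → α = 1.5×10⁻⁴ K⁻¹
Layer 4 at 1.7 °C → α = 0.94×10⁻⁴ K⁻¹
Layer 1: 0.71 × 78 × 2.6×10⁻⁴ = 0.0143988 m
1.4 × 480 × 2×10⁻⁴ = 0.13440 m
Layer 3: 0.74 × 1.5×10⁻⁴ × 350 = 0.03885 m
Layer 4: 0.94×10⁻⁴ × 0.57 × 1100 = 0.058938 m
Δh = 0.0143988 + 0.13440 + 0.03885 + 0.058938 = 0.2465868 m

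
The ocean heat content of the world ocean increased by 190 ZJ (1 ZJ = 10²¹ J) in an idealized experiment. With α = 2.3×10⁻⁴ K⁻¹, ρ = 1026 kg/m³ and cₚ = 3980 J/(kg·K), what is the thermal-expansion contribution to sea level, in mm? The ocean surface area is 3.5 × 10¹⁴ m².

Per unit area: Q = 190×10²¹ / (3.5×10¹⁴) ≈ 5.429×10⁸ J/m²
Δh = αQ/(ρcₚ) = 2.3×10⁻⁴ × 5.429×10⁸ / (1026 × 3980) ≈ 0.030579 m

Δh ≈ 30.6 mm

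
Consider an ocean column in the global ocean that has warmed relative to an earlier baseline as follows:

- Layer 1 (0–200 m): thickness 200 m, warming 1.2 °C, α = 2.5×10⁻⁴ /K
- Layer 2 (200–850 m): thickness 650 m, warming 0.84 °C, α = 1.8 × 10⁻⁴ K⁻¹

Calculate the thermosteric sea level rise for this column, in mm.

160 mm

1.2 × 200 × 2.5×10⁻⁴ = 0.06000 m
200–850 m: 0.84 × 1.8×10⁻⁴ × 650 = 0.09828 m
Δh = 0.06000 + 0.09828 = 0.15828 m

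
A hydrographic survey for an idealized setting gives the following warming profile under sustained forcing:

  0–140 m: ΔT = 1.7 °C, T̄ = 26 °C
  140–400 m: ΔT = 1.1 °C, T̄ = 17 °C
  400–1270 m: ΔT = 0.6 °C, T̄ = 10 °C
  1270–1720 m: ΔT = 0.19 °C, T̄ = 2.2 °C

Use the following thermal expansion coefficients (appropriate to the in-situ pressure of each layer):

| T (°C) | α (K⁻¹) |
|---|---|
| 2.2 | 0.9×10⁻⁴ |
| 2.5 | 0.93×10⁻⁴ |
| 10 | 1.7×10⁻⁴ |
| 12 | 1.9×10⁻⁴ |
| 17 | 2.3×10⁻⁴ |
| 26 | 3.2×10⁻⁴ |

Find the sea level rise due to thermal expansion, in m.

0.238 m of thermosteric rise

Layer 1 at 26 °C → α = 3.2×10⁻⁴ K⁻¹
Layer 2 at 17 °C → α = 2.3×10⁻⁴ K⁻¹
Layer 3 at 10 °C → α = 1.7×10⁻⁴ K⁻¹
Layer 4 at 2.2 °C → α = 0.9×10⁻⁴ K⁻¹
0–140 m: 140 × 1.7 × 3.2×10⁻⁴ = 0.07616 m
Layer 2: 2.3×10⁻⁴ × 260 × 1.1 = 0.06578 m
400–1270 m: 1.7×10⁻⁴ × 870 × 0.6 = 0.08874 m
450 × 0.19 × 0.9×10⁻⁴ = 0.007695 m
Δh = 0.07616 + 0.06578 + 0.08874 + 0.007695 = 0.238375 m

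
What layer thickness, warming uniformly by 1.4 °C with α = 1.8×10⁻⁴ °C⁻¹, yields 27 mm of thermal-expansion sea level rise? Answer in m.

H ≈ 107 m

H = Δh/(αΔT) = 0.027 / (1.8×10⁻⁴ × 1.4) ≈ 107.1 m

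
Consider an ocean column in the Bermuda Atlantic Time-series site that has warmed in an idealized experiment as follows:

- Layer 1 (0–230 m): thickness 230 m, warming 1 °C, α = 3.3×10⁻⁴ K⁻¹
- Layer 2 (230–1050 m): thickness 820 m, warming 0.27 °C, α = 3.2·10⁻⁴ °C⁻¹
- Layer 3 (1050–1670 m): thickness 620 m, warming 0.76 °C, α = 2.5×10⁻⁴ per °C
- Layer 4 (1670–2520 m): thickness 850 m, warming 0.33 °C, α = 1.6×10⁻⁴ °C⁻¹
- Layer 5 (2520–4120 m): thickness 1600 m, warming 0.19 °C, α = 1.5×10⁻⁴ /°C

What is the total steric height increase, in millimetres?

0–230 m: 1 × 3.3×10⁻⁴ × 230 = 0.07590 m
0.27 × 820 × 3.2×10⁻⁴ = 0.070848 m
1050–1670 m: 0.76 × 620 × 2.5×10⁻⁴ = 0.11780 m
1.6×10⁻⁴ × 0.33 × 850 = 0.04488 m
Layer 5: 1.5×10⁻⁴ × 0.19 × 1600 = 0.04560 m
Δh = 0.07590 + 0.070848 + 0.11780 + 0.04488 + 0.04560 = 0.355028 m ≈ 360 mm

360 mm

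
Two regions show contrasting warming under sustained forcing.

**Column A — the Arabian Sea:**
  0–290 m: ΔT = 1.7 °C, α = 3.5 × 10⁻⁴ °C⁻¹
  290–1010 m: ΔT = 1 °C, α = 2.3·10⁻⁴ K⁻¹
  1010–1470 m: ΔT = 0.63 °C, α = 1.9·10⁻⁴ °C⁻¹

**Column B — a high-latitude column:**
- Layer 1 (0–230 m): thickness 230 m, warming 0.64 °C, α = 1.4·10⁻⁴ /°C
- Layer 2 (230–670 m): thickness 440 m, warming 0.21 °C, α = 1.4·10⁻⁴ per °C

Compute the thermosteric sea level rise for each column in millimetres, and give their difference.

A 0–290 m: 1.7 × 290 × 3.5×10⁻⁴ = 0.17255 m
A 290–1010 m: 2.3×10⁻⁴ × 1 × 720 = 0.16560 m
A Layer 3: 460 × 1.9×10⁻⁴ × 0.63 = 0.055062 m
A total: 0.393212 m
B Layer 1: 0.64 × 230 × 1.4×10⁻⁴ = 0.020608 m
B Layer 2: 440 × 1.4×10⁻⁴ × 0.21 = 0.012936 m
B total: 0.033544 m
Difference: 0.393212 − 0.033544 = 0.359668 m

A: 390 mm; B: 34 mm; difference 360 mm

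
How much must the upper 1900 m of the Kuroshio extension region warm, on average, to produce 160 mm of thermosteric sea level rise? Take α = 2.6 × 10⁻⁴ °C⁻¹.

0.324 K

ΔT = Δh/(αH) = 0.16 / (2.6×10⁻⁴ × 1900) ≈ 0.3239 K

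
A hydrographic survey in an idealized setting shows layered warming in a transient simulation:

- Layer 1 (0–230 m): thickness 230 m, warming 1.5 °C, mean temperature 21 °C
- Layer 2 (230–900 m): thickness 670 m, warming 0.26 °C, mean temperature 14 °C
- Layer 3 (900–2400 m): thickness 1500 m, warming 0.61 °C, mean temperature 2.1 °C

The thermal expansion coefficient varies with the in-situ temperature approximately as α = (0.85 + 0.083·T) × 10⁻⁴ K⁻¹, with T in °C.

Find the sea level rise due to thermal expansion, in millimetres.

Layer 1: α = (0.85 + 0.083×21)×10⁻⁴ = 2.593×10⁻⁴ K⁻¹
Layer 2: α = (0.85 + 0.083×14)×10⁻⁴ = 2.012×10⁻⁴ K⁻¹
Layer 3: α = (0.85 + 0.083×2.1)×10⁻⁴ = 1.0243×10⁻⁴ K⁻¹
Layer 1: 1.5 × 230 × 2.593×10⁻⁴ = 0.0894585 m
2.012×10⁻⁴ × 670 × 0.26 = 0.03504904 m
Layer 3: 1.0243×10⁻⁴ × 0.61 × 1500 = 0.09372345 m
Δh = 0.0894585 + 0.03504904 + 0.09372345 = 0.21823099 m

218 mm of thermosteric rise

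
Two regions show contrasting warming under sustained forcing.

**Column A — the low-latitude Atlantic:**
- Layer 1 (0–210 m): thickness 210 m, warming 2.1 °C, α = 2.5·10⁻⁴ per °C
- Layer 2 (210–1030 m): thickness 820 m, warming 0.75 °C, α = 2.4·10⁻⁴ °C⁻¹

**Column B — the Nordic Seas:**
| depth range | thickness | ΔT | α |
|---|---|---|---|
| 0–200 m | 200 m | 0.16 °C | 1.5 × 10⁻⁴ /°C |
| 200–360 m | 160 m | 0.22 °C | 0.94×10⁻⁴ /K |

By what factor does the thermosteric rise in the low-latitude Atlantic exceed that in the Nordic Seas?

A 0–210 m: 210 × 2.5×10⁻⁴ × 2.1 = 0.11025 m
A 210–1030 m: 0.75 × 820 × 2.4×10⁻⁴ = 0.14760 m
A total: 0.25785 m
B Layer 1: 0.16 × 200 × 1.5×10⁻⁴ = 0.00480 m
B Layer 2: 0.22 × 0.94×10⁻⁴ × 160 = 0.0033088 m
B total: 0.0081088 m
Ratio: 0.25785 / 0.0081088 ≈ 31.80

≈ 32×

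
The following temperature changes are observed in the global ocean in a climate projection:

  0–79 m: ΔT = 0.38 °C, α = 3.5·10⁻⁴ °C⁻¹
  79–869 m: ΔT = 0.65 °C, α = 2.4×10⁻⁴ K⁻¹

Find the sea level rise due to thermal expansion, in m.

79 × 3.5×10⁻⁴ × 0.38 = 0.010507 m
Layer 2: 790 × 2.4×10⁻⁴ × 0.65 = 0.12324 m
Δh = 0.010507 + 0.12324 = 0.133747 m

0.134 m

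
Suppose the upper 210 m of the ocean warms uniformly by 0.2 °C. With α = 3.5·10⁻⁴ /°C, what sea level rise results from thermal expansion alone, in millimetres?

about 15 mm

Δh = αΔT·H = 3.5×10⁻⁴ × 0.2 × 210 = 0.01470 m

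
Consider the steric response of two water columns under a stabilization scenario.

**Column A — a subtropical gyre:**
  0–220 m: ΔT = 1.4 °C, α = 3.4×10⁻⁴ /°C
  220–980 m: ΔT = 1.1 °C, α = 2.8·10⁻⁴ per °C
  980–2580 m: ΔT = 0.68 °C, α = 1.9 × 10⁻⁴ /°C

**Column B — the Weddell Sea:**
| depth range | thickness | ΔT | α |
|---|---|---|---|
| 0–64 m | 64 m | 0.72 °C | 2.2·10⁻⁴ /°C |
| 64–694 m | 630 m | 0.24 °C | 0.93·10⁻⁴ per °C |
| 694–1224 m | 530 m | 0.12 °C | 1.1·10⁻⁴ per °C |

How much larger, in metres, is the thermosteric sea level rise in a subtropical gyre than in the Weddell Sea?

0.514 m

A 1.4 × 3.4×10⁻⁴ × 220 = 0.10472 m
A 220–980 m: 1.1 × 2.8×10⁻⁴ × 760 = 0.23408 m
A Layer 3: 0.68 × 1600 × 1.9×10⁻⁴ = 0.20672 m
A total: 0.54552 m
B 2.2×10⁻⁴ × 0.72 × 64 = 0.0101376 m
B 0.24 × 0.93×10⁻⁴ × 630 = 0.0140616 m
B 694–1224 m: 530 × 0.12 × 1.1×10⁻⁴ = 0.006996 m
B total: 0.0311952 m
Difference: 0.54552 − 0.0311952 = 0.5143248 m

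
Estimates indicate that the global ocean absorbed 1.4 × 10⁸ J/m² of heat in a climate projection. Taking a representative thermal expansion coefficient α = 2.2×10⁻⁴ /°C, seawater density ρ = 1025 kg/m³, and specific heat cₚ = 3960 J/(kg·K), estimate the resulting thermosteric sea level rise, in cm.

0.759 cm

Δh = αQ/(ρcₚ) = 2.2×10⁻⁴ × 1.4×10⁸ / (1025 × 3960) ≈ 0.0075881 m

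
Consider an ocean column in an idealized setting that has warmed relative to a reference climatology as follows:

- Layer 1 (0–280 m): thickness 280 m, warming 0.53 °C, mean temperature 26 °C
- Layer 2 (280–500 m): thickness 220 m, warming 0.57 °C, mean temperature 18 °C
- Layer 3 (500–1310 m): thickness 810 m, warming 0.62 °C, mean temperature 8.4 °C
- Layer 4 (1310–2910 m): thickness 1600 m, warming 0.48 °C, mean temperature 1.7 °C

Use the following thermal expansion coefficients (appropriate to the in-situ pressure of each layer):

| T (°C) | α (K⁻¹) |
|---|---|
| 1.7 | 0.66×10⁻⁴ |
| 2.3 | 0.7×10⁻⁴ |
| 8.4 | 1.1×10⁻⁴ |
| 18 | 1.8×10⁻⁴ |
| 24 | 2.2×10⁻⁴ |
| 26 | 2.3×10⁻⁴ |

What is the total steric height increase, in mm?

Layer 1 at 26 °C → α = 2.3×10⁻⁴ K⁻¹
Layer 2 at 18 °C → α = 1.8×10⁻⁴ K⁻¹
Layer 3 at 8.4 °C → α = 1.1×10⁻⁴ K⁻¹
Layer 4 at 1.7 °C → α = 0.66×10⁻⁴ K⁻¹
2.3×10⁻⁴ × 0.53 × 280 = 0.034132 m
Layer 2: 1.8×10⁻⁴ × 220 × 0.57 = 0.022572 m
Layer 3: 1.1×10⁻⁴ × 810 × 0.62 = 0.055242 m
0.48 × 0.66×10⁻⁴ × 1600 = 0.050688 m
Δh = 0.034132 + 0.022572 + 0.055242 + 0.050688 = 0.162634 m ≈ 160 mm

Δh = 160 mm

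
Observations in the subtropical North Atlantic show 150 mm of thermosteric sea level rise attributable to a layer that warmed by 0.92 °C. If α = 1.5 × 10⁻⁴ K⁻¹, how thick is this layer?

H ≈ 1100 m

H = Δh/(αΔT) = 0.15 / (1.5×10⁻⁴ × 0.92) ≈ 1087 m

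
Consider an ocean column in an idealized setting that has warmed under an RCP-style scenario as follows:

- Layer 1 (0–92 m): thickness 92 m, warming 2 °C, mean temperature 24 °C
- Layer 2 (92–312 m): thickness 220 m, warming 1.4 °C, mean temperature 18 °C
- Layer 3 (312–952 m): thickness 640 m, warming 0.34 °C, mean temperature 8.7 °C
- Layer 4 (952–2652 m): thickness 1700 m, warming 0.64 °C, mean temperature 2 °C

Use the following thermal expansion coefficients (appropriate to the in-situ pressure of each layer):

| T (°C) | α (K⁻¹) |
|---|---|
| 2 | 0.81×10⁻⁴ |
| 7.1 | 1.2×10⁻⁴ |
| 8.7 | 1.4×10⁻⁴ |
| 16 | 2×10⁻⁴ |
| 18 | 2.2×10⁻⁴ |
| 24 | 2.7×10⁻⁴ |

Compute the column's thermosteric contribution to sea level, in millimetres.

236 mm of thermosteric rise

Layer 1 at 24 °C → α = 2.7×10⁻⁴ K⁻¹
Layer 2 at 18 °C → α = 2.2×10⁻⁴ K⁻¹
Layer 3 at 8.7 °C → α = 1.4×10⁻⁴ K⁻¹
Layer 4 at 2 °C → α = 0.81×10⁻⁴ K⁻¹
0–92 m: 92 × 2.7×10⁻⁴ × 2 = 0.04968 m
220 × 1.4 × 2.2×10⁻⁴ = 0.06776 m
312–952 m: 640 × 1.4×10⁻⁴ × 0.34 = 0.030464 m
1700 × 0.81×10⁻⁴ × 0.64 = 0.088128 m
Δh = 0.04968 + 0.06776 + 0.030464 + 0.088128 = 0.236032 m ≈ 236 mm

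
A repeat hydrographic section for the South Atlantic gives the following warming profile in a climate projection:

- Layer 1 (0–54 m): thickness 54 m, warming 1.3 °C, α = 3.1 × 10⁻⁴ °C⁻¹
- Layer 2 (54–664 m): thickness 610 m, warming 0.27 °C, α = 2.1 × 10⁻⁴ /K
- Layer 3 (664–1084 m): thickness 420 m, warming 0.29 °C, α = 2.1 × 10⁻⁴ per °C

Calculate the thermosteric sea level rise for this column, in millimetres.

Layer 1: 54 × 3.1×10⁻⁴ × 1.3 = 0.021762 m
Layer 2: 610 × 2.1×10⁻⁴ × 0.27 = 0.034587 m
664–1084 m: 0.29 × 2.1×10⁻⁴ × 420 = 0.025578 m
Δh = 0.021762 + 0.034587 + 0.025578 = 0.081927 m

Δh = 81.9 mm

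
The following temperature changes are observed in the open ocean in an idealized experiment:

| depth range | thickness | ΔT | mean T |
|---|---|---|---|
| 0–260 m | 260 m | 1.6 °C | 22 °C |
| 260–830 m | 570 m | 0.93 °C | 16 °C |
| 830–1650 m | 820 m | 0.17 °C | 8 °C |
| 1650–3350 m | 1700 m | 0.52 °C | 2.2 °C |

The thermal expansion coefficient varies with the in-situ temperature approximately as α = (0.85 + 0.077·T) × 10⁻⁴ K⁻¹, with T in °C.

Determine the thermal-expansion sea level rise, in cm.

33 cm

Layer 1: α = (0.85 + 0.077×22)×10⁻⁴ = 2.544×10⁻⁴ K⁻¹
Layer 2: α = (0.85 + 0.077×16)×10⁻⁴ = 2.082×10⁻⁴ K⁻¹
Layer 3: α = (0.85 + 0.077×8)×10⁻⁴ = 1.466×10⁻⁴ K⁻¹
Layer 4: α = (0.85 + 0.077×2.2)×10⁻⁴ = 1.0194×10⁻⁴ K⁻¹
260 × 2.544×10⁻⁴ × 1.6 = 0.1058304 m
0.93 × 2.082×10⁻⁴ × 570 = 0.11036682 m
0.17 × 820 × 1.466×10⁻⁴ = 0.02043604 m
1650–3350 m: 1.0194×10⁻⁴ × 0.52 × 1700 = 0.09011496 m
Δh = 0.1058304 + 0.11036682 + 0.02043604 + 0.09011496 = 0.32674822 m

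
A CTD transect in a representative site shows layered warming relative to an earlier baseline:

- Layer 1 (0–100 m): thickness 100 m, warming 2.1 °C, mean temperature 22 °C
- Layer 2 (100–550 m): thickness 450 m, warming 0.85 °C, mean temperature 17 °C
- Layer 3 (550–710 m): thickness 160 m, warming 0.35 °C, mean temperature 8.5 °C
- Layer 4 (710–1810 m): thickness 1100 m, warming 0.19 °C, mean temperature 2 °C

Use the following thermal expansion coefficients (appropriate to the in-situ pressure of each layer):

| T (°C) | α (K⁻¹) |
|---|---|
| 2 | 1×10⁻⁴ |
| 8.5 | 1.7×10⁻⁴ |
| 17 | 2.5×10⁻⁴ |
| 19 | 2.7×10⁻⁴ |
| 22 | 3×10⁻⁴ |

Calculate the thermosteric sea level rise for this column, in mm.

Layer 1 at 22 °C → α = 3×10⁻⁴ K⁻¹
Layer 2 at 17 °C → α = 2.5×10⁻⁴ K⁻¹
Layer 3 at 8.5 °C → α = 1.7×10⁻⁴ K⁻¹
Layer 4 at 2 °C → α = 1×10⁻⁴ K⁻¹
2.1 × 100 × 3×10⁻⁴ = 0.06300 m
450 × 2.5×10⁻⁴ × 0.85 = 0.095625 m
550–710 m: 160 × 1.7×10⁻⁴ × 0.35 = 0.00952 m
0.19 × 1100 × 1×10⁻⁴ = 0.02090 m
Δh = 0.06300 + 0.095625 + 0.00952 + 0.02090 = 0.189045 m ≈ 189 mm

Δh = 189 mm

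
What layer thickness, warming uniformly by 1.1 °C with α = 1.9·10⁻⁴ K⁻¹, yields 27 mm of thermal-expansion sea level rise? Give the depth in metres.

H ≈ 129 m

H = Δh/(αΔT) = 0.027 / (1.9×10⁻⁴ × 1.1) ≈ 129.2 m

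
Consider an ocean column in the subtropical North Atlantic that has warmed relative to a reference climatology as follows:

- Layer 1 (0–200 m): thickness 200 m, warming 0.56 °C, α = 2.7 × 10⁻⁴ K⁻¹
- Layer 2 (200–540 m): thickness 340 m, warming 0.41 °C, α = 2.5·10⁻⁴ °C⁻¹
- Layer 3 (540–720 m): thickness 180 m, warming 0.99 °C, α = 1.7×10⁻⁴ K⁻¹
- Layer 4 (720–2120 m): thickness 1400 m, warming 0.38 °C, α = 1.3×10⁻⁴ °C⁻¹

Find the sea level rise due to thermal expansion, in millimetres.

about 165 mm

Layer 1: 0.56 × 200 × 2.7×10⁻⁴ = 0.03024 m
2.5×10⁻⁴ × 340 × 0.41 = 0.03485 m
Layer 3: 180 × 0.99 × 1.7×10⁻⁴ = 0.030294 m
Layer 4: 1.3×10⁻⁴ × 0.38 × 1400 = 0.06916 m
Δh = 0.03024 + 0.03485 + 0.030294 + 0.06916 = 0.164544 m ≈ 165 mm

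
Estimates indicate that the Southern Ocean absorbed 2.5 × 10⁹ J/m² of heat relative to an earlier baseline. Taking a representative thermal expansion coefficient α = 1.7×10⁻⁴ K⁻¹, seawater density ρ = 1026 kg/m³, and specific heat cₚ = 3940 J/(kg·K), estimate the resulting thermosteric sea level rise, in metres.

Δh = αQ/(ρcₚ) = 1.7×10⁻⁴ × 2.5×10⁹ / (1026 × 3940) ≈ 0.10513 m

0.11 m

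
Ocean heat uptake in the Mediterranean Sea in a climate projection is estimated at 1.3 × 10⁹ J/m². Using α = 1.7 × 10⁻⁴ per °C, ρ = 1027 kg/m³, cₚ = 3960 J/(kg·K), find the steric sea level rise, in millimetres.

Δh = 54.3 mm

Δh = αQ/(ρcₚ) = 1.7×10⁻⁴ × 1.3×10⁹ / (1027 × 3960) ≈ 0.054341 m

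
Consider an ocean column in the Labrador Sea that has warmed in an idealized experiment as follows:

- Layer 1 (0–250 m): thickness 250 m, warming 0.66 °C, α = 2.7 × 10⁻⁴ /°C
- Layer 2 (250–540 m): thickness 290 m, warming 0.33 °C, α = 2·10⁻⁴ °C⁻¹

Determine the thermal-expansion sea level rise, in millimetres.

Layer 1: 0.66 × 2.7×10⁻⁴ × 250 = 0.04455 m
250–540 m: 0.33 × 290 × 2×10⁻⁴ = 0.01914 m
Δh = 0.04455 + 0.01914 = 0.06369 m ≈ 63.7 mm

Δh = 63.7 mm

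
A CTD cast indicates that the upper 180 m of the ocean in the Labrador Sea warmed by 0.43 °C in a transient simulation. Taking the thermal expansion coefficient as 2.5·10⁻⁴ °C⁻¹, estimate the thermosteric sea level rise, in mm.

Δh = αΔT·H = 2.5×10⁻⁴ × 0.43 × 180 = 0.01935 m

Δh = 19.4 mm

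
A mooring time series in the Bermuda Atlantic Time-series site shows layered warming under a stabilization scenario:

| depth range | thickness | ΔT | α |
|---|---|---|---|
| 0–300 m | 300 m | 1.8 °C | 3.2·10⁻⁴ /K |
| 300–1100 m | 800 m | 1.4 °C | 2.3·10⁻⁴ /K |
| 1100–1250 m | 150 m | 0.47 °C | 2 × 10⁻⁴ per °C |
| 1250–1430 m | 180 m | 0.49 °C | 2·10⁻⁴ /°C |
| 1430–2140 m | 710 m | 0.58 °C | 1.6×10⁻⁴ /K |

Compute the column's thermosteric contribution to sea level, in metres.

about 0.528 m

3.2×10⁻⁴ × 1.8 × 300 = 0.17280 m
1.4 × 800 × 2.3×10⁻⁴ = 0.25760 m
150 × 2×10⁻⁴ × 0.47 = 0.01410 m
180 × 0.49 × 2×10⁻⁴ = 0.01764 m
Layer 5: 0.58 × 710 × 1.6×10⁻⁴ = 0.065888 m
Δh = 0.17280 + 0.25760 + 0.01410 + 0.01764 + 0.065888 = 0.528028 m ≈ 0.528 m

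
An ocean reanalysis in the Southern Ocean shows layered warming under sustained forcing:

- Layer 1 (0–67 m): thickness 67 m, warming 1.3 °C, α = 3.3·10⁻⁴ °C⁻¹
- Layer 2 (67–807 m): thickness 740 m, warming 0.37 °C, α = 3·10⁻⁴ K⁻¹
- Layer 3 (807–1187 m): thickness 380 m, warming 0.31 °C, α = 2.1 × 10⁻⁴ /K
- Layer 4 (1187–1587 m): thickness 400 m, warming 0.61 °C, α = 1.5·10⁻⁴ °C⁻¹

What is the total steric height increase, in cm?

17.2 cm of thermosteric rise

0–67 m: 1.3 × 67 × 3.3×10⁻⁴ = 0.028743 m
67–807 m: 740 × 3×10⁻⁴ × 0.37 = 0.08214 m
380 × 0.31 × 2.1×10⁻⁴ = 0.024738 m
0.61 × 400 × 1.5×10⁻⁴ = 0.03660 m
Δh = 0.028743 + 0.08214 + 0.024738 + 0.03660 = 0.172221 m ≈ 17.2 cm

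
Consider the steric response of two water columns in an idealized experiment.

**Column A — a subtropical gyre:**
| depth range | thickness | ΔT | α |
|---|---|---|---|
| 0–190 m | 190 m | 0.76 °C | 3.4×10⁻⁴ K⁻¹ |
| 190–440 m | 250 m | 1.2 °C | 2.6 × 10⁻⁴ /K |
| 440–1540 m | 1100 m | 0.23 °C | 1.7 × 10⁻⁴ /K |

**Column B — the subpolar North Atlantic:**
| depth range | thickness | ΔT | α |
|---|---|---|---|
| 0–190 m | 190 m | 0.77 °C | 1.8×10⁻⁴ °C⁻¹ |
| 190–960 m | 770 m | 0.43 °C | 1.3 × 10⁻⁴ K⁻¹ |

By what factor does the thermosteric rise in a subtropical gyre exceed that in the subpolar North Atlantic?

a factor of 2.5

A 3.4×10⁻⁴ × 190 × 0.76 = 0.049096 m
A 190–440 m: 1.2 × 2.6×10⁻⁴ × 250 = 0.07800 m
A 440–1540 m: 1100 × 0.23 × 1.7×10⁻⁴ = 0.04301 m
A total: 0.170106 m
B Layer 1: 1.8×10⁻⁴ × 0.77 × 190 = 0.026334 m
B 190–960 m: 0.43 × 770 × 1.3×10⁻⁴ = 0.043043 m
B total: 0.069377 m
Ratio: 0.170106 / 0.069377 ≈ 2.452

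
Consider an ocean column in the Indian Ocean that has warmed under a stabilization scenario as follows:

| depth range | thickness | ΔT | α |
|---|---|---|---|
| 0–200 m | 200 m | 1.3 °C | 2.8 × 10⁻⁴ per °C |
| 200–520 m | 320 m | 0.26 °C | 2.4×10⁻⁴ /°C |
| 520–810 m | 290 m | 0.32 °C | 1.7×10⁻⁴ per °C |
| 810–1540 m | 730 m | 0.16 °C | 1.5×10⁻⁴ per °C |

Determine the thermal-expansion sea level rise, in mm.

Δh = 126 mm

0–200 m: 200 × 2.8×10⁻⁴ × 1.3 = 0.07280 m
200–520 m: 2.4×10⁻⁴ × 0.26 × 320 = 0.019968 m
520–810 m: 1.7×10⁻⁴ × 0.32 × 290 = 0.015776 m
810–1540 m: 1.5×10⁻⁴ × 730 × 0.16 = 0.01752 m
Δh = 0.07280 + 0.019968 + 0.015776 + 0.01752 = 0.126064 m ≈ 126 mm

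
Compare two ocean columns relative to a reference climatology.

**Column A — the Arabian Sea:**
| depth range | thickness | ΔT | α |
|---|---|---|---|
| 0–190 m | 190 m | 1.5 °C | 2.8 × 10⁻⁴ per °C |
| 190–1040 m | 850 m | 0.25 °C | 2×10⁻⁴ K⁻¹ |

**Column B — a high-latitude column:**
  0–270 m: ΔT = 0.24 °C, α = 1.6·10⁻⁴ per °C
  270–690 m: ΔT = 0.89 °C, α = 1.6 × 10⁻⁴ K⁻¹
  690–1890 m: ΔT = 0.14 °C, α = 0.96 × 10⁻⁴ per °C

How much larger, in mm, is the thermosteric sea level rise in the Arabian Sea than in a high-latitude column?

A 0–190 m: 190 × 1.5 × 2.8×10⁻⁴ = 0.07980 m
A 0.25 × 2×10⁻⁴ × 850 = 0.04250 m
A total: 0.12230 m
B 1.6×10⁻⁴ × 270 × 0.24 = 0.010368 m
B 420 × 0.89 × 1.6×10⁻⁴ = 0.059808 m
B 690–1890 m: 1200 × 0.14 × 0.96×10⁻⁴ = 0.016128 m
B total: 0.086304 m
Difference: 0.12230 − 0.086304 = 0.035996 m

36 mm larger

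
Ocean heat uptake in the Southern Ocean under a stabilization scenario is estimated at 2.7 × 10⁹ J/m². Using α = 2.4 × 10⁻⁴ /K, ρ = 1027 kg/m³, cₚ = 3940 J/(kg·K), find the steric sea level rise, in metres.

Δh ≈ 0.160 m

Δh = αQ/(ρcₚ) = 2.4×10⁻⁴ × 2.7×10⁹ / (1027 × 3940) ≈ 0.16014 m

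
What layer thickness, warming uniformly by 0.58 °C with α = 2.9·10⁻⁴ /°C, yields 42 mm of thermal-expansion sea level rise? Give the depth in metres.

about 250 m

H = Δh/(αΔT) = 0.042 / (2.9×10⁻⁴ × 0.58) ≈ 249.7 m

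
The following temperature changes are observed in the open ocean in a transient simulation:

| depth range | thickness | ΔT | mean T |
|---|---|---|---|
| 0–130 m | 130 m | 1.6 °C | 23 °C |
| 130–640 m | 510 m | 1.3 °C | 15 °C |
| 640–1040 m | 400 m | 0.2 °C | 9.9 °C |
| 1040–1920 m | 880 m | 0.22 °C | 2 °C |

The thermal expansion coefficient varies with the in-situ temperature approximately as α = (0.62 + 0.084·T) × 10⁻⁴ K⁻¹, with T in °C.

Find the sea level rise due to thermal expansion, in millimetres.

about 200 mm

Layer 1: α = (0.62 + 0.084×23)×10⁻⁴ = 2.552×10⁻⁴ K⁻¹
Layer 2: α = (0.62 + 0.084×15)×10⁻⁴ = 1.88×10⁻⁴ K⁻¹
Layer 3: α = (0.62 + 0.084×9.9)×10⁻⁴ = 1.4516×10⁻⁴ K⁻¹
Layer 4: α = (0.62 + 0.084×2)×10⁻⁴ = 0.788×10⁻⁴ K⁻¹
0–130 m: 130 × 2.552×10⁻⁴ × 1.6 = 0.0530816 m
1.3 × 510 × 1.88×10⁻⁴ = 0.124644 m
0.2 × 400 × 1.4516×10⁻⁴ = 0.0116128 m
1040–1920 m: 0.788×10⁻⁴ × 0.22 × 880 = 0.01525568 m
Δh = 0.0530816 + 0.124644 + 0.0116128 + 0.01525568 = 0.20459408 m ≈ 200 mm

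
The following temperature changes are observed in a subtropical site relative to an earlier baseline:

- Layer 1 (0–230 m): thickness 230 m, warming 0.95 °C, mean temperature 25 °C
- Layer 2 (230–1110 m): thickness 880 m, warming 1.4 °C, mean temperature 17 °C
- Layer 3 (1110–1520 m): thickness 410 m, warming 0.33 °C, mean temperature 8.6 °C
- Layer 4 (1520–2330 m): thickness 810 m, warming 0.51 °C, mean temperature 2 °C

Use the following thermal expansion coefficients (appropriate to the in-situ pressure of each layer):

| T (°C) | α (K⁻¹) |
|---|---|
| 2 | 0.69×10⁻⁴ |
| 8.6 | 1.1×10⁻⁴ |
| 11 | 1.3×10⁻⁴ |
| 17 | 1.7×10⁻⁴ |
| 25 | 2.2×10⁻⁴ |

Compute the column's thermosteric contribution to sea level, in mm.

about 300 mm

Layer 1 at 25 °C → α = 2.2×10⁻⁴ K⁻¹
Layer 2 at 17 °C → α = 1.7×10⁻⁴ K⁻¹
Layer 3 at 8.6 °C → α = 1.1×10⁻⁴ K⁻¹
Layer 4 at 2 °C → α = 0.69×10⁻⁴ K⁻¹
Layer 1: 230 × 2.2×10⁻⁴ × 0.95 = 0.04807 m
Layer 2: 1.7×10⁻⁴ × 1.4 × 880 = 0.20944 m
Layer 3: 1.1×10⁻⁴ × 0.33 × 410 = 0.014883 m
Layer 4: 0.51 × 810 × 0.69×10⁻⁴ = 0.0285039 m
Δh = 0.04807 + 0.20944 + 0.014883 + 0.0285039 = 0.3008969 m ≈ 300 mm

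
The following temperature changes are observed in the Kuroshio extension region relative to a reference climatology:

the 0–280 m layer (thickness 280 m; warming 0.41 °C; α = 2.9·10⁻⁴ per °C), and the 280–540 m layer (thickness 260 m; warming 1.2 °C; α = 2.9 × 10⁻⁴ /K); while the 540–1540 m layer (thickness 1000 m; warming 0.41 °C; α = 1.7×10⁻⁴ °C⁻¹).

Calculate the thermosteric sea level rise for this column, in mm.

190 mm of thermosteric rise

0–280 m: 280 × 2.9×10⁻⁴ × 0.41 = 0.033292 m
Layer 2: 1.2 × 2.9×10⁻⁴ × 260 = 0.09048 m
Layer 3: 1.7×10⁻⁴ × 0.41 × 1000 = 0.06970 m
Δh = 0.033292 + 0.09048 + 0.06970 = 0.193472 m ≈ 190 mm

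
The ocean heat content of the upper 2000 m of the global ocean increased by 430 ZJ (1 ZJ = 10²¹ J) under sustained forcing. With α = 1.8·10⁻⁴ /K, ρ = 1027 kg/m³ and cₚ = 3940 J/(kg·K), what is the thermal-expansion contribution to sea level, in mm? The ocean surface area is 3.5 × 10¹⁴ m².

54.7 mm of thermosteric rise

Per unit area: Q = 430×10²¹ / (3.5×10¹⁴) ≈ 1.229×10⁹ J/m²
Δh = αQ/(ρcₚ) = 1.8×10⁻⁴ × 1.229×10⁹ / (1027 × 3940) ≈ 0.054671 m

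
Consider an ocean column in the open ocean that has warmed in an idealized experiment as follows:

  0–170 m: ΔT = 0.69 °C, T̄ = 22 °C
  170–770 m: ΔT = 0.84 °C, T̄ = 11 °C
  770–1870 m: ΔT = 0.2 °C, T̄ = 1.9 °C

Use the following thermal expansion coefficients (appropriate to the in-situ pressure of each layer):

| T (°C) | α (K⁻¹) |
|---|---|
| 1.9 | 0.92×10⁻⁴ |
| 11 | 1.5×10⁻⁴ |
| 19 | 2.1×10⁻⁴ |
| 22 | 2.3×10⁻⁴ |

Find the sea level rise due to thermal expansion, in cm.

Δh ≈ 12 cm

Layer 1 at 22 °C → α = 2.3×10⁻⁴ K⁻¹
Layer 2 at 11 °C → α = 1.5×10⁻⁴ K⁻¹
Layer 3 at 1.9 °C → α = 0.92×10⁻⁴ K⁻¹
170 × 2.3×10⁻⁴ × 0.69 = 0.026979 m
Layer 2: 600 × 1.5×10⁻⁴ × 0.84 = 0.07560 m
0.92×10⁻⁴ × 0.2 × 1100 = 0.02024 m
Δh = 0.026979 + 0.07560 + 0.02024 = 0.122819 m ≈ 12 cm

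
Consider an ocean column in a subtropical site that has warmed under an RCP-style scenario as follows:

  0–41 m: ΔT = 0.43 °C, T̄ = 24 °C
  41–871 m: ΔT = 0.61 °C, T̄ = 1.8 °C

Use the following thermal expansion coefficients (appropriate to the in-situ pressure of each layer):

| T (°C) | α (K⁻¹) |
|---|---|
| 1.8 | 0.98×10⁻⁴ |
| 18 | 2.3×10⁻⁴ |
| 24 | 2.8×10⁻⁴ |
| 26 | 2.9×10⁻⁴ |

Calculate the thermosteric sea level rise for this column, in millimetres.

Layer 1 at 24 °C → α = 2.8×10⁻⁴ K⁻¹
Layer 2 at 1.8 °C → α = 0.98×10⁻⁴ K⁻¹
0–41 m: 41 × 0.43 × 2.8×10⁻⁴ = 0.0049364 m
Layer 2: 0.61 × 830 × 0.98×10⁻⁴ = 0.0496174 m
Δh = 0.0049364 + 0.0496174 = 0.0545538 m

54.6 mm of thermosteric rise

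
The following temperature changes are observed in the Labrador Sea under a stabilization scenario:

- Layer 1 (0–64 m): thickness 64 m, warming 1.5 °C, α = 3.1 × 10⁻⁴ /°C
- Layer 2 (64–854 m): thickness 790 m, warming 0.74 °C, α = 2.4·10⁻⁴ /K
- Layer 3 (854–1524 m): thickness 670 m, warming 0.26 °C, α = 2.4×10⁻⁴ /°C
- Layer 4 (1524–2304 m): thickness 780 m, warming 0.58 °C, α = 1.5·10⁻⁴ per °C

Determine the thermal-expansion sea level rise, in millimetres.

280 mm of thermosteric rise

0–64 m: 3.1×10⁻⁴ × 1.5 × 64 = 0.02976 m
Layer 2: 790 × 2.4×10⁻⁴ × 0.74 = 0.140304 m
Layer 3: 2.4×10⁻⁴ × 670 × 0.26 = 0.041808 m
780 × 0.58 × 1.5×10⁻⁴ = 0.06786 m
Δh = 0.02976 + 0.140304 + 0.041808 + 0.06786 = 0.279732 m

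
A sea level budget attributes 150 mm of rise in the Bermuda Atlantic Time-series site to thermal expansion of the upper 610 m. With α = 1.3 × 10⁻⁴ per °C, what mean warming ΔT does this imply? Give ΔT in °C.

1.9 °C

ΔT = Δh/(αH) = 0.15 / (1.3×10⁻⁴ × 610) ≈ 1.892 °C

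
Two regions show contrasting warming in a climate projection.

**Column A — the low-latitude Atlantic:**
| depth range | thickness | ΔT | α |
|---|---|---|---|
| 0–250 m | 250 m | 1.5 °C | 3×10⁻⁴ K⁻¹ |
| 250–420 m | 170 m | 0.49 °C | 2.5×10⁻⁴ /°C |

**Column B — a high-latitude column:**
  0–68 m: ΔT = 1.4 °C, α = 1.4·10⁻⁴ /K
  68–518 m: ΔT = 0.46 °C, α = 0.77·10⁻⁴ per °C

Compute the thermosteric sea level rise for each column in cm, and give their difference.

A: 13.3 cm; B: 2.93 cm; difference 10.4 cm

A Layer 1: 250 × 3×10⁻⁴ × 1.5 = 0.11250 m
A 2.5×10⁻⁴ × 0.49 × 170 = 0.020825 m
A total: 0.133325 m
B 0–68 m: 68 × 1.4×10⁻⁴ × 1.4 = 0.013328 m
B 68–518 m: 450 × 0.77×10⁻⁴ × 0.46 = 0.015939 m
B total: 0.029267 m
Difference: 0.133325 − 0.029267 = 0.104058 m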